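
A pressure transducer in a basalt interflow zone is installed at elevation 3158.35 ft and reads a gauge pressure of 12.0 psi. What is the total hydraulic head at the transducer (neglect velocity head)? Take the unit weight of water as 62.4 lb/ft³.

h ≈ 3186.04 ft

ψ = 144·P/γ = 144 × 12.0 / 62.4 = 27.69 ft.
h = z + ψ = 3158.35 + 27.69 = 3186.04 ft.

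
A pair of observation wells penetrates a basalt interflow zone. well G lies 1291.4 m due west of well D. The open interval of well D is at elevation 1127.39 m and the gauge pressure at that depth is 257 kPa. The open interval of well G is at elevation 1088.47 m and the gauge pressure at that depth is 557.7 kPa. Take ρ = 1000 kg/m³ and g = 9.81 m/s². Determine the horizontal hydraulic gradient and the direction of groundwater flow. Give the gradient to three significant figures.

i ≈ 0.00640; groundwater flows toward the west

Pressure head at well D: ψ = P/(ρg) = 257×1000 / (1000 × 9.81) = 26.20 m.
Total head at well D: h = z + ψ = 1127.39 + 26.20 = 1153.59 m.
Pressure head at well G: ψ = P/(ρg) = 557.7×1000 / (1000 × 9.81) = 56.85 m.
Total head at well G: h = z + ψ = 1088.47 + 56.85 = 1145.32 m.
Head difference: h(well D) − h(well G) = 1153.59 − 1145.32 = 8.27 m.
Hydraulic gradient: i = |Δh| / L = 8.27 / 1291.4 = 0.00640.
Flow is from higher to lower head: from well D toward well G, i.e. toward the west.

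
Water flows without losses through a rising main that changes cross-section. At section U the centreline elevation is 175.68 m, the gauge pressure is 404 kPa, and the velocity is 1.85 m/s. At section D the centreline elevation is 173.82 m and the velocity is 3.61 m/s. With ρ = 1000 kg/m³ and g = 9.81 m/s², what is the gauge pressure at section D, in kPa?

Pressure head at U: ψ₁ = P₁/(ρg) = 404×1000 / (1000 × 9.81) = 41.18 m.
Velocity heads: v₁²/2g = 1.85²/19.62 = 0.174 m; v₂²/2g = 3.61²/19.62 = 0.664 m.
Total head H = z₁ + ψ₁ + v₁²/2g = 175.68 + 41.18 + 0.174 = 217.03 m.
ψ₂ = H − z₂ − v₂²/2g = 217.03 − 173.82 − 0.664 = 42.55 m.
P₂ = ρgψ₂ = 1000 × 9.81 × 42.55 ≈ 417 kPa.

P₂ ≈ 417 kPa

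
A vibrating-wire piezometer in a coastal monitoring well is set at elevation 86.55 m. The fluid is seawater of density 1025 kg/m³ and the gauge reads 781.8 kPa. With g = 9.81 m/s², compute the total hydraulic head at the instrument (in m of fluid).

h ≈ 164.30 m

ψ = P/(ρg) = 781.8×1000 / (1025 × 9.81) = 77.75 m.
h = z + ψ = 86.55 + 77.75 = 164.30 m.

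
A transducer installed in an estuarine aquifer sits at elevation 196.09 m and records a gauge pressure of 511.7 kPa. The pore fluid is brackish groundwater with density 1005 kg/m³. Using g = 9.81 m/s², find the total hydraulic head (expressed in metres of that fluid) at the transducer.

h ≈ 247.99 m

ψ = P/(ρg) = 511.7×1000 / (1005 × 9.81) = 51.90 m.
h = z + ψ = 196.09 + 51.90 = 247.99 m.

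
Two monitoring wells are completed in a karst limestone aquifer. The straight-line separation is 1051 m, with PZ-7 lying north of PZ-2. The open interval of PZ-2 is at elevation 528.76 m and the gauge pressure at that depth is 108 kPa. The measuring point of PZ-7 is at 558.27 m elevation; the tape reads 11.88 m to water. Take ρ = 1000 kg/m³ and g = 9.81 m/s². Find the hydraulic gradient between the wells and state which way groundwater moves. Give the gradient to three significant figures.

i ≈ 0.00630; groundwater flows toward the south

Pressure head at PZ-2: ψ = P/(ρg) = 108×1000 / (1000 × 9.81) = 11.01 m.
Total head at PZ-2: h = z + ψ = 528.76 + 11.01 = 539.77 m.
Total head at PZ-7: h = 558.27 − 11.88 = 546.39 m.
Head difference: h(PZ-2) − h(PZ-7) = 539.77 − 546.39 = -6.62 m.
Hydraulic gradient: i = |Δh| / L = 6.62 / 1051 = 0.00630.
Flow is from higher to lower head: from PZ-7 toward PZ-2, i.e. toward the south.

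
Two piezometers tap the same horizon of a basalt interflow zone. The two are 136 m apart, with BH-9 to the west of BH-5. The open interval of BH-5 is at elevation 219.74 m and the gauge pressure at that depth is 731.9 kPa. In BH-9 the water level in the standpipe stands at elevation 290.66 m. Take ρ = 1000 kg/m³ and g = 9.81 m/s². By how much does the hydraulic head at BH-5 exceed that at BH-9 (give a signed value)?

Pressure head at BH-5: ψ = P/(ρg) = 731.9×1000 / (1000 × 9.81) = 74.61 m.
Total head at BH-5: h = z + ψ = 219.74 + 74.61 = 294.35 m.
Total head at BH-9: h = 290.66 m (water level in the piezometer is the total head).
Head difference: h(BH-5) − h(BH-9) = 294.35 − 290.66 = 3.69 m.

Δh ≈ 3.69 m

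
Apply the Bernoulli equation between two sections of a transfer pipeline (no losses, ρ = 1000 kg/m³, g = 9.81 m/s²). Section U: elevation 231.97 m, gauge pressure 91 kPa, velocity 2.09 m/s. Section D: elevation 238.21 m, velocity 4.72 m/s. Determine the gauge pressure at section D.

Pressure head at U: ψ₁ = P₁/(ρg) = 91×1000 / (1000 × 9.81) = 9.28 m.
Velocity heads: v₁²/2g = 2.09²/19.62 = 0.223 m; v₂²/2g = 4.72²/19.62 = 1.135 m.
Total head H = z₁ + ψ₁ + v₁²/2g = 231.97 + 9.28 + 0.223 = 241.47 m.
ψ₂ = H − z₂ − v₂²/2g = 241.47 − 238.21 − 1.135 = 2.12 m.
P₂ = ρgψ₂ = 1000 × 9.81 × 2.12 ≈ 20.8 kPa.

P₂ ≈ 20.8 kPa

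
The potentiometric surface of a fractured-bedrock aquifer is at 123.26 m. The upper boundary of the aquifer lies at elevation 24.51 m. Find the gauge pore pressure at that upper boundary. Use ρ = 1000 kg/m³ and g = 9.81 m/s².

Pressure head at the aquifer top: ψ = h − z = 123.26 − 24.51 = 98.75 m.
P = ρgψ = 1000 × 9.81 × 98.75 = 968738 Pa ≈ 969 kPa.

P ≈ 969 kPa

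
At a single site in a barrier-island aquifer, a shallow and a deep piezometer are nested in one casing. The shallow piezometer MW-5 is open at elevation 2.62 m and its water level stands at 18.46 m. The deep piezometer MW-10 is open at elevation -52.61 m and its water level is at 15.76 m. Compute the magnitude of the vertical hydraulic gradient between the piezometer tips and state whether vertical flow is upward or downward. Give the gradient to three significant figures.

Total head at MW-5: h = 18.46 m (water level in the standpipe).
Total head at MW-10: h = 15.76 m.
Δh = h(MW-5) − h(MW-10) = 18.46 − 15.76 = 2.70 m.
Vertical separation Δz = 2.62 − (-52.61) = 55.23 m.
|i_v| = |Δh| / Δz = 2.70 / 55.23 = 0.0489.
Head is higher in the shallow piezometer, so vertical flow is downward (recharge condition).

|i_v| ≈ 0.0489; vertical flow is downward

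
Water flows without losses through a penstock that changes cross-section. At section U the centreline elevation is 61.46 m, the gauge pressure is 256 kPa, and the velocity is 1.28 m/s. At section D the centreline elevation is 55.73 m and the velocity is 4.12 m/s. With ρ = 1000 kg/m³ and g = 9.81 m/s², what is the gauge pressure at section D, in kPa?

Pressure head at U: ψ₁ = P₁/(ρg) = 256×1000 / (1000 × 9.81) = 26.10 m.
Velocity heads: v₁²/2g = 1.28²/19.62 = 0.084 m; v₂²/2g = 4.12²/19.62 = 0.865 m.
Total head H = z₁ + ψ₁ + v₁²/2g = 61.46 + 26.10 + 0.084 = 87.64 m.
ψ₂ = H − z₂ − v₂²/2g = 87.64 − 55.73 − 0.865 = 31.05 m.
P₂ = ρgψ₂ = 1000 × 9.81 × 31.05 ≈ 305 kPa.

P₂ ≈ 305 kPa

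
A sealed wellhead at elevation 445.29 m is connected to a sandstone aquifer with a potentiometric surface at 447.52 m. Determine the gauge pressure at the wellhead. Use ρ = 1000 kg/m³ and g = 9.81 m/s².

P ≈ 21.9 kPa

Head above the cap: Δh = 447.52 − 445.29 = 2.23 m.
P = ρgΔh = 1000 × 9.81 × 2.23 = 21876 Pa ≈ 21.9 kPa.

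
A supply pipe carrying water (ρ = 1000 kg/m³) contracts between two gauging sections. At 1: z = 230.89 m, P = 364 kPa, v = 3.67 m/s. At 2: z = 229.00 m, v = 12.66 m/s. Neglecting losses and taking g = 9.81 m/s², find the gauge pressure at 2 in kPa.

Pressure head at 1: ψ₁ = P₁/(ρg) = 364×1000 / (1000 × 9.81) = 37.10 m.
Velocity heads: v₁²/2g = 3.67²/19.62 = 0.686 m; v₂²/2g = 12.66²/19.62 = 8.169 m.
Total head H = z₁ + ψ₁ + v₁²/2g = 230.89 + 37.10 + 0.686 = 268.68 m.
ψ₂ = H − z₂ − v₂²/2g = 268.68 − 229.00 − 8.169 = 31.51 m.
P₂ = ρgψ₂ = 1000 × 9.81 × 31.51 ≈ 309 kPa.

P₂ ≈ 309 kPa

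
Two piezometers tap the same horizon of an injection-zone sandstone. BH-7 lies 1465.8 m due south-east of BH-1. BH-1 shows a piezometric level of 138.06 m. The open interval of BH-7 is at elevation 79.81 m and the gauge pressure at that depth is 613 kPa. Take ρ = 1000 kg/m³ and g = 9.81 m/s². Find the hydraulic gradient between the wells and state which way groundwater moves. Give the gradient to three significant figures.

Total head at BH-1: h = 138.06 m (water level in the piezometer is the total head).
Pressure head at BH-7: ψ = P/(ρg) = 613×1000 / (1000 × 9.81) = 62.49 m.
Total head at BH-7: h = z + ψ = 79.81 + 62.49 = 142.30 m.
Head difference: h(BH-1) − h(BH-7) = 138.06 − 142.30 = -4.24 m.
Hydraulic gradient: i = |Δh| / L = 4.24 / 1465.8 = 0.00289.
Flow is from higher to lower head: from BH-7 toward BH-1, i.e. toward the north-west.

i ≈ 0.00289; groundwater flows toward the north-west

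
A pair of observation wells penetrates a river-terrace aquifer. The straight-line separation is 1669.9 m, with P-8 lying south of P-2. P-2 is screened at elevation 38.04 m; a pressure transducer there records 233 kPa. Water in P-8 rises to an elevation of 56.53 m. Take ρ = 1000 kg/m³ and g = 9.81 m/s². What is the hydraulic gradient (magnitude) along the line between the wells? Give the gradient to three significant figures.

Pressure head at P-2: ψ = P/(ρg) = 233×1000 / (1000 × 9.81) = 23.75 m.
Total head at P-2: h = z + ψ = 38.04 + 23.75 = 61.79 m.
Total head at P-8: h = 56.53 m (water level in the piezometer is the total head).
Head difference: h(P-2) − h(P-8) = 61.79 − 56.53 = 5.26 m.
Hydraulic gradient: i = |Δh| / L = 5.26 / 1669.9 = 0.00315.

i ≈ 0.00315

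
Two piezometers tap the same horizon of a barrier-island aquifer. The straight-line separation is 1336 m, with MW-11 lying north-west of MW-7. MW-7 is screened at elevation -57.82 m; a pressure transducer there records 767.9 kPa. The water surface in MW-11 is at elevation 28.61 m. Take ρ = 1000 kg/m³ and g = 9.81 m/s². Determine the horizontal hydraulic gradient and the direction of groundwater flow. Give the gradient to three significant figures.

i ≈ 0.00610; groundwater flows toward the south-east

Pressure head at MW-7: ψ = P/(ρg) = 767.9×1000 / (1000 × 9.81) = 78.28 m.
Total head at MW-7: h = z + ψ = -57.82 + 78.28 = 20.46 m.
Total head at MW-11: h = 28.61 m (water level in the piezometer is the total head).
Head difference: h(MW-7) − h(MW-11) = 20.46 − 28.61 = -8.15 m.
Hydraulic gradient: i = |Δh| / L = 8.15 / 1336 = 0.00610.
Flow is from higher to lower head: from MW-11 toward MW-7, i.e. toward the south-east.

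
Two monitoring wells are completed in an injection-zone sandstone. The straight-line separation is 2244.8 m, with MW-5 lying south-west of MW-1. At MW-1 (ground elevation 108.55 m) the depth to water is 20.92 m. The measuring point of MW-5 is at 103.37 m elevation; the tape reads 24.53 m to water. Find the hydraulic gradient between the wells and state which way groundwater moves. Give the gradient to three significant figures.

i ≈ 0.00392; groundwater flows toward the south-west

Total head at MW-1: h = 108.55 − 20.92 = 87.63 m.
Total head at MW-5: h = 103.37 − 24.53 = 78.84 m.
Head difference: h(MW-1) − h(MW-5) = 87.63 − 78.84 = 8.79 m.
Hydraulic gradient: i = |Δh| / L = 8.79 / 2244.8 = 0.00392.
Flow is from higher to lower head: from MW-1 toward MW-5, i.e. toward the south-west.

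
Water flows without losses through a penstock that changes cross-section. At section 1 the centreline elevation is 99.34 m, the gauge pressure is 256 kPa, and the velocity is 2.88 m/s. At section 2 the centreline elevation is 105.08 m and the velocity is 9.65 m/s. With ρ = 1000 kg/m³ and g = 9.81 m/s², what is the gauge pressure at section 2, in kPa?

Pressure head at 1: ψ₁ = P₁/(ρg) = 256×1000 / (1000 × 9.81) = 26.10 m.
Velocity heads: v₁²/2g = 2.88²/19.62 = 0.423 m; v₂²/2g = 9.65²/19.62 = 4.746 m.
Total head H = z₁ + ψ₁ + v₁²/2g = 99.34 + 26.10 + 0.423 = 125.86 m.
ψ₂ = H − z₂ − v₂²/2g = 125.86 − 105.08 − 4.746 = 16.03 m.
P₂ = ρgψ₂ = 1000 × 9.81 × 16.03 ≈ 157 kPa.

P₂ ≈ 157 kPa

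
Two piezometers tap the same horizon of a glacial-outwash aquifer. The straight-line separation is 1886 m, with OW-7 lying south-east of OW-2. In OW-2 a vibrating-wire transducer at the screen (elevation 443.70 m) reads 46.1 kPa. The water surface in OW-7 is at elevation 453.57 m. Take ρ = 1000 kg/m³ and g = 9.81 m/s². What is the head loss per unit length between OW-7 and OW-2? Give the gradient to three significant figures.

i ≈ 0.00274 m/m

Pressure head at OW-2: ψ = P/(ρg) = 46.1×1000 / (1000 × 9.81) = 4.70 m.
Total head at OW-2: h = z + ψ = 443.70 + 4.70 = 448.40 m.
Total head at OW-7: h = 453.57 m (water level in the piezometer is the total head).
Head difference: h(OW-2) − h(OW-7) = 448.40 − 453.57 = -5.17 m.
Hydraulic gradient: i = |Δh| / L = 5.17 / 1886 = 0.00274.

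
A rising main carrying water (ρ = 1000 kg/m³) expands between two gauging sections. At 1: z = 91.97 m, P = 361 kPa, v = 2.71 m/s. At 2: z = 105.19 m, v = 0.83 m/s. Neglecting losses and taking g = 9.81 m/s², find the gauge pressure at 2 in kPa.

P₂ ≈ 235 kPa

Pressure head at 1: ψ₁ = P₁/(ρg) = 361×1000 / (1000 × 9.81) = 36.80 m.
Velocity heads: v₁²/2g = 2.71²/19.62 = 0.374 m; v₂²/2g = 0.83²/19.62 = 0.035 m.
Total head H = z₁ + ψ₁ + v₁²/2g = 91.97 + 36.80 + 0.374 = 129.14 m.
ψ₂ = H − z₂ − v₂²/2g = 129.14 − 105.19 − 0.035 = 23.91 m.
P₂ = ρgψ₂ = 1000 × 9.81 × 23.91 ≈ 235 kPa.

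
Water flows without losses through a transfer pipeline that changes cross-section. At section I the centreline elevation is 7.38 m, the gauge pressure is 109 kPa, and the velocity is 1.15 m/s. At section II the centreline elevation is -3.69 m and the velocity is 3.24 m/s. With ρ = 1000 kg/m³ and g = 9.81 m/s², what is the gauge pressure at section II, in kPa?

Pressure head at I: ψ₁ = P₁/(ρg) = 109×1000 / (1000 × 9.81) = 11.11 m.
Velocity heads: v₁²/2g = 1.15²/19.62 = 0.067 m; v₂²/2g = 3.24²/19.62 = 0.535 m.
Total head H = z₁ + ψ₁ + v₁²/2g = 7.38 + 11.11 + 0.067 = 18.56 m.
ψ₂ = H − z₂ − v₂²/2g = 18.56 − (-3.69) − 0.535 = 21.71 m.
P₂ = ρgψ₂ = 1000 × 9.81 × 21.71 ≈ 213 kPa.

P₂ ≈ 213 kPa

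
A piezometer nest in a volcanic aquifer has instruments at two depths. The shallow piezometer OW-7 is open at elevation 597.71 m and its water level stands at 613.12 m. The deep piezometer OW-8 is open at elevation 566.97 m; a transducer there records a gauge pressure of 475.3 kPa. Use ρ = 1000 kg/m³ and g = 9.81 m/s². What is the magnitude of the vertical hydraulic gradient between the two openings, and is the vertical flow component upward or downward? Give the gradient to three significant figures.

Total head at OW-7: h = 613.12 m (water level in the standpipe).
Pressure head at OW-8: ψ = P/(ρg) = 475.3×1000 / (1000 × 9.81) = 48.45 m.
Total head at OW-8: h = z + ψ = 566.97 + 48.45 = 615.42 m.
Δh = h(OW-7) − h(OW-8) = 613.12 − 615.42 = -2.30 m.
Vertical separation Δz = 597.71 − 566.97 = 30.74 m.
|i_v| = |Δh| / Δz = 2.30 / 30.74 = 0.0748.
Head is higher in the deep piezometer, so vertical flow is upward (discharge condition).

|i_v| ≈ 0.0748; vertical flow is upward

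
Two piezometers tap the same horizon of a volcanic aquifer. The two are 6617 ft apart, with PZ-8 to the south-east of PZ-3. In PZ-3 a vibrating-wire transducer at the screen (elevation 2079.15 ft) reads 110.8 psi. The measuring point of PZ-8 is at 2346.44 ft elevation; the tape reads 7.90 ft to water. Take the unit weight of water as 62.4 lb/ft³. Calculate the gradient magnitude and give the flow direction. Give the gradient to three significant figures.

i ≈ 0.000559; groundwater flows toward the north-west

Pressure head at PZ-3: ψ = 144·P/γ = 144 × 110.8 / 62.4 = 255.69 ft.
Total head at PZ-3: h = z + ψ = 2079.15 + 255.69 = 2334.84 ft.
Total head at PZ-8: h = 2346.44 − 7.90 = 2338.54 ft.
Head difference: h(PZ-3) − h(PZ-8) = 2334.84 − 2338.54 = -3.70 ft.
Hydraulic gradient: i = |Δh| / L = 3.70 / 6617 = 0.000559.
Flow is from higher to lower head: from PZ-8 toward PZ-3, i.e. toward the north-west.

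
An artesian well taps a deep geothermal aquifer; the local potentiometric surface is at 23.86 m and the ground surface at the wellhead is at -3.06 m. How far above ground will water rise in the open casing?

Water rises to the potentiometric surface, so the rise above ground = 23.86 − (-3.06) = 26.92 m.

≈ 26.92 m above ground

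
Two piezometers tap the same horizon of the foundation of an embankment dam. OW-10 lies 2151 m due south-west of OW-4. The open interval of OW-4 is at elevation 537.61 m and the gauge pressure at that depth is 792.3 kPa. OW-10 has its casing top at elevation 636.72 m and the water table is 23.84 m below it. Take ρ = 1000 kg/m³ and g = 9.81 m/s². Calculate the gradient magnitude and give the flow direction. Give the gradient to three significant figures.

i ≈ 0.00255; groundwater flows toward the south-west

Pressure head at OW-4: ψ = P/(ρg) = 792.3×1000 / (1000 × 9.81) = 80.76 m.
Total head at OW-4: h = z + ψ = 537.61 + 80.76 = 618.37 m.
Total head at OW-10: h = 636.72 − 23.84 = 612.88 m.
Head difference: h(OW-4) − h(OW-10) = 618.37 − 612.88 = 5.49 m.
Hydraulic gradient: i = |Δh| / L = 5.49 / 2151 = 0.00255.
Flow is from higher to lower head: from OW-4 toward OW-10, i.e. toward the south-west.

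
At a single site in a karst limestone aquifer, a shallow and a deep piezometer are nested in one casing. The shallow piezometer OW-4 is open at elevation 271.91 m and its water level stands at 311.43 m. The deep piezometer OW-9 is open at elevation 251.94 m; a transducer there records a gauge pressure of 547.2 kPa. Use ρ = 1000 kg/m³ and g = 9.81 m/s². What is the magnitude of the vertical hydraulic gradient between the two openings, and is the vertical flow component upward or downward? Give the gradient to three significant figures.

Total head at OW-4: h = 311.43 m (water level in the standpipe).
Pressure head at OW-9: ψ = P/(ρg) = 547.2×1000 / (1000 × 9.81) = 55.78 m.
Total head at OW-9: h = z + ψ = 251.94 + 55.78 = 307.72 m.
Δh = h(OW-4) − h(OW-9) = 311.43 − 307.72 = 3.71 m.
Vertical separation Δz = 271.91 − 251.94 = 19.97 m.
|i_v| = |Δh| / Δz = 3.71 / 19.97 = 0.186.
Head is higher in the shallow piezometer, so vertical flow is downward (recharge condition).

|i_v| ≈ 0.186; vertical flow is downward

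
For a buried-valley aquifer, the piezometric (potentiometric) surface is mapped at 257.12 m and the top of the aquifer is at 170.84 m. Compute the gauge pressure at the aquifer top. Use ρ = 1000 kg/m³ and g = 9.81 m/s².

P ≈ 846 kPa

Pressure head at the aquifer top: ψ = h − z = 257.12 − 170.84 = 86.28 m.
P = ρgψ = 1000 × 9.81 × 86.28 = 846407 Pa ≈ 846 kPa.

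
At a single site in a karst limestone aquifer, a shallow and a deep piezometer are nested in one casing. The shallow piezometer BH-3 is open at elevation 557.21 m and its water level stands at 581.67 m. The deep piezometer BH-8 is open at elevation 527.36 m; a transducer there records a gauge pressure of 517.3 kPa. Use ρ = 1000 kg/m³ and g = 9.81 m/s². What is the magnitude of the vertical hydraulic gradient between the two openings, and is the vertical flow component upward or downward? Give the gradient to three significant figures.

|i_v| ≈ 0.0529; vertical flow is downward

Total head at BH-3: h = 581.67 m (water level in the standpipe).
Pressure head at BH-8: ψ = P/(ρg) = 517.3×1000 / (1000 × 9.81) = 52.73 m.
Total head at BH-8: h = z + ψ = 527.36 + 52.73 = 580.09 m.
Δh = h(BH-3) − h(BH-8) = 581.67 − 580.09 = 1.58 m.
Vertical separation Δz = 557.21 − 527.36 = 29.85 m.
|i_v| = |Δh| / Δz = 1.58 / 29.85 = 0.0529.
Head is higher in the shallow piezometer, so vertical flow is downward (recharge condition).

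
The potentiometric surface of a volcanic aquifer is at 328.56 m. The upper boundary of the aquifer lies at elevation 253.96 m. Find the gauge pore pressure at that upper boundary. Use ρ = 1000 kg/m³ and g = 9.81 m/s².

Pressure head at the aquifer top: ψ = h − z = 328.56 − 253.96 = 74.60 m.
P = ρgψ = 1000 × 9.81 × 74.60 = 731826 Pa ≈ 732 kPa.

P ≈ 732 kPa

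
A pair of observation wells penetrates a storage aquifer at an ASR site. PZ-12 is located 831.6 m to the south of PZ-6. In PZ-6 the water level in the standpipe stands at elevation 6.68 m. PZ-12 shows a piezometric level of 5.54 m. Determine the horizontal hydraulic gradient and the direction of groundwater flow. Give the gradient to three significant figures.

Total head at PZ-6: h = 6.68 m (water level in the piezometer is the total head).
Total head at PZ-12: h = 5.54 m (water level in the piezometer is the total head).
Head difference: h(PZ-6) − h(PZ-12) = 6.68 − 5.54 = 1.14 m.
Hydraulic gradient: i = |Δh| / L = 1.14 / 831.6 = 0.00137.
Flow is from higher to lower head: from PZ-6 toward PZ-12, i.e. toward the south.

i ≈ 0.00137; groundwater flows toward the south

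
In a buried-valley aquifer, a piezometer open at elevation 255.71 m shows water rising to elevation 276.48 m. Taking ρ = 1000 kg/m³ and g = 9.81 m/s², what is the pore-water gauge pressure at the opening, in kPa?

Pressure head ψ = h − z = 276.48 − 255.71 = 20.77 m.
P = ρgψ = 1000 × 9.81 × 20.77 = 203754 Pa ≈ 204 kPa.

P ≈ 204 kPa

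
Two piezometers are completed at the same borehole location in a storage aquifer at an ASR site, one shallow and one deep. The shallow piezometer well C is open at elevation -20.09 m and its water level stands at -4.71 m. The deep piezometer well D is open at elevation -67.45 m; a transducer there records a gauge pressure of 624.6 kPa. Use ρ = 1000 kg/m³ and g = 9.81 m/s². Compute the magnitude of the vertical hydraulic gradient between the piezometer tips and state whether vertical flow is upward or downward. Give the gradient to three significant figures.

|i_v| ≈ 0.0196; vertical flow is upward

Total head at well C: h = -4.71 m (water level in the standpipe).
Pressure head at well D: ψ = P/(ρg) = 624.6×1000 / (1000 × 9.81) = 63.67 m.
Total head at well D: h = z + ψ = -67.45 + 63.67 = -3.78 m.
Δh = h(well C) − h(well D) = -4.71 − (-3.78) = -0.93 m.
Vertical separation Δz = -20.09 − (-67.45) = 47.36 m.
|i_v| = |Δh| / Δz = 0.93 / 47.36 = 0.0196.
Head is higher in the deep piezometer, so vertical flow is upward (discharge condition).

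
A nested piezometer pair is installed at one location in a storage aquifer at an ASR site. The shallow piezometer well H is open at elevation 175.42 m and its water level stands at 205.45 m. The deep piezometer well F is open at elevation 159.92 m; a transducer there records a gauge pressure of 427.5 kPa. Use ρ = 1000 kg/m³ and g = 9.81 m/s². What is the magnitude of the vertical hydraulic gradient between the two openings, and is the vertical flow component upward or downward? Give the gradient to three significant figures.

Total head at well H: h = 205.45 m (water level in the standpipe).
Pressure head at well F: ψ = P/(ρg) = 427.5×1000 / (1000 × 9.81) = 43.58 m.
Total head at well F: h = z + ψ = 159.92 + 43.58 = 203.50 m.
Δh = h(well H) − h(well F) = 205.45 − 203.50 = 1.95 m.
Vertical separation Δz = 175.42 − 159.92 = 15.50 m.
|i_v| = |Δh| / Δz = 1.95 / 15.50 = 0.126.
Head is higher in the shallow piezometer, so vertical flow is downward (recharge condition).

|i_v| ≈ 0.126; vertical flow is downward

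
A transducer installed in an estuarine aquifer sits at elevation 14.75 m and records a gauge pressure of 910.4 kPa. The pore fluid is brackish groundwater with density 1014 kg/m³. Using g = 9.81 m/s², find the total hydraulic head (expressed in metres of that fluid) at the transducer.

ψ = P/(ρg) = 910.4×1000 / (1014 × 9.81) = 91.52 m.
h = z + ψ = 14.75 + 91.52 = 106.27 m.

h ≈ 106.27 m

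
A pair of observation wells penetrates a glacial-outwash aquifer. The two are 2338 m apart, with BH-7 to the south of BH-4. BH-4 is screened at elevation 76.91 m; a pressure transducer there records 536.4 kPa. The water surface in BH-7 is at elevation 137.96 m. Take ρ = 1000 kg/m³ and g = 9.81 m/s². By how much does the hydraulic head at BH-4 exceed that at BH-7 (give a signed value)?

Δh ≈ -6.37 m

Pressure head at BH-4: ψ = P/(ρg) = 536.4×1000 / (1000 × 9.81) = 54.68 m.
Total head at BH-4: h = z + ψ = 76.91 + 54.68 = 131.59 m.
Total head at BH-7: h = 137.96 m (water level in the piezometer is the total head).
Head difference: h(BH-4) − h(BH-7) = 131.59 − 137.96 = -6.37 m.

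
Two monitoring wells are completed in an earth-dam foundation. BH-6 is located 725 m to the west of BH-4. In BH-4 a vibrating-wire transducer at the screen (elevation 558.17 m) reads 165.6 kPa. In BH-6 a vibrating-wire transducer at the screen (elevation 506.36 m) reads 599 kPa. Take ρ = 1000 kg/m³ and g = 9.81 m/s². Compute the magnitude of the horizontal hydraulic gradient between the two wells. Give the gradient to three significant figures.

Pressure head at BH-4: ψ = P/(ρg) = 165.6×1000 / (1000 × 9.81) = 16.88 m.
Total head at BH-4: h = z + ψ = 558.17 + 16.88 = 575.05 m.
Pressure head at BH-6: ψ = P/(ρg) = 599×1000 / (1000 × 9.81) = 61.06 m.
Total head at BH-6: h = z + ψ = 506.36 + 61.06 = 567.42 m.
Head difference: h(BH-4) − h(BH-6) = 575.05 − 567.42 = 7.63 m.
Hydraulic gradient: i = |Δh| / L = 7.63 / 725 = 0.0105.

i ≈ 0.0105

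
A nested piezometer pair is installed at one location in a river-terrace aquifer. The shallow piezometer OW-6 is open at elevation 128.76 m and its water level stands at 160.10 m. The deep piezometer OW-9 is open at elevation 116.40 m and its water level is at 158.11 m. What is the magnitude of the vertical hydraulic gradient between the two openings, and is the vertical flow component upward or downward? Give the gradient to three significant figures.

Total head at OW-6: h = 160.10 m (water level in the standpipe).
Total head at OW-9: h = 158.11 m.
Δh = h(OW-6) − h(OW-9) = 160.10 − 158.11 = 1.99 m.
Vertical separation Δz = 128.76 − 116.40 = 12.36 m.
|i_v| = |Δh| / Δz = 1.99 / 12.36 = 0.161.
Head is higher in the shallow piezometer, so vertical flow is downward (recharge condition).

|i_v| ≈ 0.161; vertical flow is downward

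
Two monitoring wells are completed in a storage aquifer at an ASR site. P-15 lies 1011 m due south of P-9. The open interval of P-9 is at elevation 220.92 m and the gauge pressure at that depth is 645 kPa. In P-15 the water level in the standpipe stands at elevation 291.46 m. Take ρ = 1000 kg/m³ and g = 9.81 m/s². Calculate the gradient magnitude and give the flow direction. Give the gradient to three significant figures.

Pressure head at P-9: ψ = P/(ρg) = 645×1000 / (1000 × 9.81) = 65.75 m.
Total head at P-9: h = z + ψ = 220.92 + 65.75 = 286.67 m.
Total head at P-15: h = 291.46 m (water level in the piezometer is the total head).
Head difference: h(P-9) − h(P-15) = 286.67 − 291.46 = -4.79 m.
Hydraulic gradient: i = |Δh| / L = 4.79 / 1011 = 0.00474.
Flow is from higher to lower head: from P-15 toward P-9, i.e. toward the north.

i ≈ 0.00474; groundwater flows toward the north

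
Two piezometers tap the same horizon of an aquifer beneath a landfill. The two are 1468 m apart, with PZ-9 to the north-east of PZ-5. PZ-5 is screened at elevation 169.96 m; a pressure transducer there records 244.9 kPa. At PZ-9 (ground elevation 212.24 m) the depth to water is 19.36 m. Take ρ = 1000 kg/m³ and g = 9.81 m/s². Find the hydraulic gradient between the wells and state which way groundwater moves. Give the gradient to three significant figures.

i ≈ 0.00139; groundwater flows toward the north-east

Pressure head at PZ-5: ψ = P/(ρg) = 244.9×1000 / (1000 × 9.81) = 24.96 m.
Total head at PZ-5: h = z + ψ = 169.96 + 24.96 = 194.92 m.
Total head at PZ-9: h = 212.24 − 19.36 = 192.88 m.
Head difference: h(PZ-5) − h(PZ-9) = 194.92 − 192.88 = 2.04 m.
Hydraulic gradient: i = |Δh| / L = 2.04 / 1468 = 0.00139.
Flow is from higher to lower head: from PZ-5 toward PZ-9, i.e. toward the north-east.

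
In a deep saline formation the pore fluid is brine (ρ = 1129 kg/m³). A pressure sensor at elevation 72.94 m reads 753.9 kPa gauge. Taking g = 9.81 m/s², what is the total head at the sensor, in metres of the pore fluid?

h ≈ 141.01 m

ψ = P/(ρg) = 753.9×1000 / (1129 × 9.81) = 68.07 m.
h = z + ψ = 72.94 + 68.07 = 141.01 m.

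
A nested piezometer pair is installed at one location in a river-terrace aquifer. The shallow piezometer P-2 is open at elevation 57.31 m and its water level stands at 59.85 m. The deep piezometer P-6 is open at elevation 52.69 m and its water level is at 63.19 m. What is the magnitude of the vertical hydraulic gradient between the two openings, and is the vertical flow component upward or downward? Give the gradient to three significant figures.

Total head at P-2: h = 59.85 m (water level in the standpipe).
Total head at P-6: h = 63.19 m.
Δh = h(P-2) − h(P-6) = 59.85 − 63.19 = -3.34 m.
Vertical separation Δz = 57.31 − 52.69 = 4.62 m.
|i_v| = |Δh| / Δz = 3.34 / 4.62 = 0.723.
Head is higher in the deep piezometer, so vertical flow is upward (discharge condition).

|i_v| ≈ 0.723; vertical flow is upward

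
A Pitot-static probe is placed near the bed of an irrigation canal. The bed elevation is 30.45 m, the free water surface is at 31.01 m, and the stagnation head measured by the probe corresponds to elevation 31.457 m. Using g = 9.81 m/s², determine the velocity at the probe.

v ≈ 2.96 m/s

Near the bed, under hydrostatic conditions, the piezometric head (z + ψ) equals the free-surface elevation, 31.01 m.
Velocity head = total − piezometric = 31.457 − 31.01 = 0.447 m.
v = √(2g·h_v) = √(2 × 9.81 × 0.447) = 2.96 m/s.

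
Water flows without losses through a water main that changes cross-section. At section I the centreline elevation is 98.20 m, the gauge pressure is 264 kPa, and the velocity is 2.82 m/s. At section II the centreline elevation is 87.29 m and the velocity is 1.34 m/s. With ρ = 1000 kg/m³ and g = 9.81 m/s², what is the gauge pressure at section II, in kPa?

P₂ ≈ 374 kPa

Pressure head at I: ψ₁ = P₁/(ρg) = 264×1000 / (1000 × 9.81) = 26.91 m.
Velocity heads: v₁²/2g = 2.82²/19.62 = 0.405 m; v₂²/2g = 1.34²/19.62 = 0.092 m.
Total head H = z₁ + ψ₁ + v₁²/2g = 98.20 + 26.91 + 0.405 = 125.52 m.
ψ₂ = H − z₂ − v₂²/2g = 125.52 − 87.29 − 0.092 = 38.14 m.
P₂ = ρgψ₂ = 1000 × 9.81 × 38.14 ≈ 374 kPa.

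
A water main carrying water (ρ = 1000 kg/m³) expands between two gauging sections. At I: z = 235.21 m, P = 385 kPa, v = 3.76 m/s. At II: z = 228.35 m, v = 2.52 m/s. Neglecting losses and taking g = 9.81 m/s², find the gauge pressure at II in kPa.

P₂ ≈ 456 kPa

Pressure head at I: ψ₁ = P₁/(ρg) = 385×1000 / (1000 × 9.81) = 39.25 m.
Velocity heads: v₁²/2g = 3.76²/19.62 = 0.721 m; v₂²/2g = 2.52²/19.62 = 0.324 m.
Total head H = z₁ + ψ₁ + v₁²/2g = 235.21 + 39.25 + 0.721 = 275.18 m.
ψ₂ = H − z₂ − v₂²/2g = 275.18 − 228.35 − 0.324 = 46.51 m.
P₂ = ρgψ₂ = 1000 × 9.81 × 46.51 ≈ 456 kPa.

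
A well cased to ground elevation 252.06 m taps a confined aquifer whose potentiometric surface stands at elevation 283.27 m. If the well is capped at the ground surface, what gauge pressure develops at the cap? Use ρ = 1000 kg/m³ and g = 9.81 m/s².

Head above the cap: Δh = 283.27 − 252.06 = 31.21 m.
P = ρgΔh = 1000 × 9.81 × 31.21 = 306170 Pa ≈ 306 kPa.

P ≈ 306 kPa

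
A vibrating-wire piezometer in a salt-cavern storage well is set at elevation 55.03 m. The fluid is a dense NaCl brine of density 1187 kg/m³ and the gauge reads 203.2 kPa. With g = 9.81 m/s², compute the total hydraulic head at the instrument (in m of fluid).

h ≈ 72.48 m

ψ = P/(ρg) = 203.2×1000 / (1187 × 9.81) = 17.45 m.
h = z + ψ = 55.03 + 17.45 = 72.48 m.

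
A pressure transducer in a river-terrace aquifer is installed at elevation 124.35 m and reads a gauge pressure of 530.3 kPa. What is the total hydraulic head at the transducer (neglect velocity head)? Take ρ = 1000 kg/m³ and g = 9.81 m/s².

h ≈ 178.41 m

ψ = P/(ρg) = 530.3×1000 / (1000 × 9.81) = 54.06 m.
h = z + ψ = 124.35 + 54.06 = 178.41 m.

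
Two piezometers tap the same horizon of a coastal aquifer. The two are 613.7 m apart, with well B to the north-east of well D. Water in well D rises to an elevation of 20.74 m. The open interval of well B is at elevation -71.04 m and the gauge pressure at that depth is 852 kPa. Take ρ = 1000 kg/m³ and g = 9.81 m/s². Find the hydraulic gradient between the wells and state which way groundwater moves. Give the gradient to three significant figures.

Total head at well D: h = 20.74 m (water level in the piezometer is the total head).
Pressure head at well B: ψ = P/(ρg) = 852×1000 / (1000 × 9.81) = 86.85 m.
Total head at well B: h = z + ψ = -71.04 + 86.85 = 15.81 m.
Head difference: h(well D) − h(well B) = 20.74 − 15.81 = 4.93 m.
Hydraulic gradient: i = |Δh| / L = 4.93 / 613.7 = 0.00803.
Flow is from higher to lower head: from well D toward well B, i.e. toward the north-east.

i ≈ 0.00803; groundwater flows toward the north-east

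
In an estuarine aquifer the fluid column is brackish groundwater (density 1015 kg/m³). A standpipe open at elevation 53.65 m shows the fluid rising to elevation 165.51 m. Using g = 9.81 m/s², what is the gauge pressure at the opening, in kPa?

Pressure head ψ = h − z = 165.51 − 53.65 = 111.86 m.
P = ρgψ = 1015 × 9.81 × 111.86 = 1113807 Pa ≈ 1110 kPa.

P ≈ 1110 kPa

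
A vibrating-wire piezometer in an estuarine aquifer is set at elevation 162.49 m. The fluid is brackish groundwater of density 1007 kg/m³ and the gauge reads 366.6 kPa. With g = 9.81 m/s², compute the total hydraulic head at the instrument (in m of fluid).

ψ = P/(ρg) = 366.6×1000 / (1007 × 9.81) = 37.11 m.
h = z + ψ = 162.49 + 37.11 = 199.60 m.

h ≈ 199.60 m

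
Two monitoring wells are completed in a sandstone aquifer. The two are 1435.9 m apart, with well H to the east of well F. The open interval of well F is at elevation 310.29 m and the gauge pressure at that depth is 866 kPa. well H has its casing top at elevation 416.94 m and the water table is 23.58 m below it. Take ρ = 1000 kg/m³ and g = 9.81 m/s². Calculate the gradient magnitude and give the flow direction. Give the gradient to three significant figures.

Pressure head at well F: ψ = P/(ρg) = 866×1000 / (1000 × 9.81) = 88.28 m.
Total head at well F: h = z + ψ = 310.29 + 88.28 = 398.57 m.
Total head at well H: h = 416.94 − 23.58 = 393.36 m.
Head difference: h(well F) − h(well H) = 398.57 − 393.36 = 5.21 m.
Hydraulic gradient: i = |Δh| / L = 5.21 / 1435.9 = 0.00363.
Flow is from higher to lower head: from well F toward well H, i.e. toward the east.

i ≈ 0.00363; groundwater flows toward the east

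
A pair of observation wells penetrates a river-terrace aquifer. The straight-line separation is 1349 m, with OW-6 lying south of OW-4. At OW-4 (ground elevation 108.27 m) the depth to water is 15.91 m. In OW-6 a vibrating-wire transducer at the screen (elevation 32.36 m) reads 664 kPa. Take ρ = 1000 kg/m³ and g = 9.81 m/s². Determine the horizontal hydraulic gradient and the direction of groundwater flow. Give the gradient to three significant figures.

i ≈ 0.00570; groundwater flows toward the north

Total head at OW-4: h = 108.27 − 15.91 = 92.36 m.
Pressure head at OW-6: ψ = P/(ρg) = 664×1000 / (1000 × 9.81) = 67.69 m.
Total head at OW-6: h = z + ψ = 32.36 + 67.69 = 100.05 m.
Head difference: h(OW-4) − h(OW-6) = 92.36 − 100.05 = -7.69 m.
Hydraulic gradient: i = |Δh| / L = 7.69 / 1349 = 0.00570.
Flow is from higher to lower head: from OW-6 toward OW-4, i.e. toward the north.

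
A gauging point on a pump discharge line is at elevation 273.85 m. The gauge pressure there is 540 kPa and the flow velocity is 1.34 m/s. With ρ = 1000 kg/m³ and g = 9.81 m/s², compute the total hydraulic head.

Pressure head ψ = P/(ρg) = 540×1000 / (1000 × 9.81) = 55.05 m.
Velocity head = v²/(2g) = 1.34² / (2 × 9.81) = 0.092 m.
h = z + ψ + v²/(2g) = 273.85 + 55.05 + 0.092 = 328.99 m.

h ≈ 328.99 m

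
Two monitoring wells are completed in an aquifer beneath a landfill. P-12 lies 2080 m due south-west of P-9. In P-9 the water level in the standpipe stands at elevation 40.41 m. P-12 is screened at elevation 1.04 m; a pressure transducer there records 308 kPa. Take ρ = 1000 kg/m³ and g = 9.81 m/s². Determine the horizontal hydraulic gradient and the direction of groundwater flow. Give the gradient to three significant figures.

i ≈ 0.00383; groundwater flows toward the south-west

Total head at P-9: h = 40.41 m (water level in the piezometer is the total head).
Pressure head at P-12: ψ = P/(ρg) = 308×1000 / (1000 × 9.81) = 31.40 m.
Total head at P-12: h = z + ψ = 1.04 + 31.40 = 32.44 m.
Head difference: h(P-9) − h(P-12) = 40.41 − 32.44 = 7.97 m.
Hydraulic gradient: i = |Δh| / L = 7.97 / 2080 = 0.00383.
Flow is from higher to lower head: from P-9 toward P-12, i.e. toward the south-west.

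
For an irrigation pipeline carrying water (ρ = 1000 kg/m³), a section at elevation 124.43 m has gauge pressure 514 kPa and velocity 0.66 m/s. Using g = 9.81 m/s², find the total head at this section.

Pressure head ψ = P/(ρg) = 514×1000 / (1000 × 9.81) = 52.40 m.
Velocity head = v²/(2g) = 0.66² / (2 × 9.81) = 0.022 m.
h = z + ψ + v²/(2g) = 124.43 + 52.40 + 0.022 = 176.85 m.

h ≈ 176.85 m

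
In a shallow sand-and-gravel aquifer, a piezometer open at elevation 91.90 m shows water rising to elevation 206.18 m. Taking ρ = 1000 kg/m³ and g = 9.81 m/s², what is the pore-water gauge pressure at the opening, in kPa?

P ≈ 1120 kPa

Pressure head ψ = h − z = 206.18 − 91.90 = 114.28 m.
P = ρgψ = 1000 × 9.81 × 114.28 = 1121087 Pa ≈ 1120 kPa.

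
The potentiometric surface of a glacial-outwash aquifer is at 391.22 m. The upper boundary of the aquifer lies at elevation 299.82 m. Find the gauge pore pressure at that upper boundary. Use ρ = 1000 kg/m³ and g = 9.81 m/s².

P ≈ 897 kPa

Pressure head at the aquifer top: ψ = h − z = 391.22 − 299.82 = 91.40 m.
P = ρgψ = 1000 × 9.81 × 91.40 = 896634 Pa ≈ 897 kPa.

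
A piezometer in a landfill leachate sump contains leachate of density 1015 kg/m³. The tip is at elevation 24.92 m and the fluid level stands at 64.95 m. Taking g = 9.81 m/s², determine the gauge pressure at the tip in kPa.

Pressure head ψ = h − z = 64.95 − 24.92 = 40.03 m.
P = ρgψ = 1015 × 9.81 × 40.03 = 398585 Pa ≈ 399 kPa.

P ≈ 399 kPa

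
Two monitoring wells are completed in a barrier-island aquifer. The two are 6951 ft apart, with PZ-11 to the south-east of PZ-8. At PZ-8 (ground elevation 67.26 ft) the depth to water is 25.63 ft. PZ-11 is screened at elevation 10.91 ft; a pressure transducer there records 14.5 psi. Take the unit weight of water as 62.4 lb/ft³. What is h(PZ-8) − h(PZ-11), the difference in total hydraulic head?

Δh ≈ -2.74 ft

Total head at PZ-8: h = 67.26 − 25.63 = 41.63 ft.
Pressure head at PZ-11: ψ = 144·P/γ = 144 × 14.5 / 62.4 = 33.46 ft.
Total head at PZ-11: h = z + ψ = 10.91 + 33.46 = 44.37 ft.
Head difference: h(PZ-8) − h(PZ-11) = 41.63 − 44.37 = -2.74 ft.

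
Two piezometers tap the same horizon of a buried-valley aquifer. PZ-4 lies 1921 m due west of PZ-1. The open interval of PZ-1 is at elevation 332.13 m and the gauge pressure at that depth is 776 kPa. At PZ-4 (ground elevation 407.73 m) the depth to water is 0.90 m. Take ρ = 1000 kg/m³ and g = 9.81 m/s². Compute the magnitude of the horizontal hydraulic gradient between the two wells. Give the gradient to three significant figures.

Pressure head at PZ-1: ψ = P/(ρg) = 776×1000 / (1000 × 9.81) = 79.10 m.
Total head at PZ-1: h = z + ψ = 332.13 + 79.10 = 411.23 m.
Total head at PZ-4: h = 407.73 − 0.90 = 406.83 m.
Head difference: h(PZ-1) − h(PZ-4) = 411.23 − 406.83 = 4.40 m.
Hydraulic gradient: i = |Δh| / L = 4.40 / 1921 = 0.00229.

i ≈ 0.00229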